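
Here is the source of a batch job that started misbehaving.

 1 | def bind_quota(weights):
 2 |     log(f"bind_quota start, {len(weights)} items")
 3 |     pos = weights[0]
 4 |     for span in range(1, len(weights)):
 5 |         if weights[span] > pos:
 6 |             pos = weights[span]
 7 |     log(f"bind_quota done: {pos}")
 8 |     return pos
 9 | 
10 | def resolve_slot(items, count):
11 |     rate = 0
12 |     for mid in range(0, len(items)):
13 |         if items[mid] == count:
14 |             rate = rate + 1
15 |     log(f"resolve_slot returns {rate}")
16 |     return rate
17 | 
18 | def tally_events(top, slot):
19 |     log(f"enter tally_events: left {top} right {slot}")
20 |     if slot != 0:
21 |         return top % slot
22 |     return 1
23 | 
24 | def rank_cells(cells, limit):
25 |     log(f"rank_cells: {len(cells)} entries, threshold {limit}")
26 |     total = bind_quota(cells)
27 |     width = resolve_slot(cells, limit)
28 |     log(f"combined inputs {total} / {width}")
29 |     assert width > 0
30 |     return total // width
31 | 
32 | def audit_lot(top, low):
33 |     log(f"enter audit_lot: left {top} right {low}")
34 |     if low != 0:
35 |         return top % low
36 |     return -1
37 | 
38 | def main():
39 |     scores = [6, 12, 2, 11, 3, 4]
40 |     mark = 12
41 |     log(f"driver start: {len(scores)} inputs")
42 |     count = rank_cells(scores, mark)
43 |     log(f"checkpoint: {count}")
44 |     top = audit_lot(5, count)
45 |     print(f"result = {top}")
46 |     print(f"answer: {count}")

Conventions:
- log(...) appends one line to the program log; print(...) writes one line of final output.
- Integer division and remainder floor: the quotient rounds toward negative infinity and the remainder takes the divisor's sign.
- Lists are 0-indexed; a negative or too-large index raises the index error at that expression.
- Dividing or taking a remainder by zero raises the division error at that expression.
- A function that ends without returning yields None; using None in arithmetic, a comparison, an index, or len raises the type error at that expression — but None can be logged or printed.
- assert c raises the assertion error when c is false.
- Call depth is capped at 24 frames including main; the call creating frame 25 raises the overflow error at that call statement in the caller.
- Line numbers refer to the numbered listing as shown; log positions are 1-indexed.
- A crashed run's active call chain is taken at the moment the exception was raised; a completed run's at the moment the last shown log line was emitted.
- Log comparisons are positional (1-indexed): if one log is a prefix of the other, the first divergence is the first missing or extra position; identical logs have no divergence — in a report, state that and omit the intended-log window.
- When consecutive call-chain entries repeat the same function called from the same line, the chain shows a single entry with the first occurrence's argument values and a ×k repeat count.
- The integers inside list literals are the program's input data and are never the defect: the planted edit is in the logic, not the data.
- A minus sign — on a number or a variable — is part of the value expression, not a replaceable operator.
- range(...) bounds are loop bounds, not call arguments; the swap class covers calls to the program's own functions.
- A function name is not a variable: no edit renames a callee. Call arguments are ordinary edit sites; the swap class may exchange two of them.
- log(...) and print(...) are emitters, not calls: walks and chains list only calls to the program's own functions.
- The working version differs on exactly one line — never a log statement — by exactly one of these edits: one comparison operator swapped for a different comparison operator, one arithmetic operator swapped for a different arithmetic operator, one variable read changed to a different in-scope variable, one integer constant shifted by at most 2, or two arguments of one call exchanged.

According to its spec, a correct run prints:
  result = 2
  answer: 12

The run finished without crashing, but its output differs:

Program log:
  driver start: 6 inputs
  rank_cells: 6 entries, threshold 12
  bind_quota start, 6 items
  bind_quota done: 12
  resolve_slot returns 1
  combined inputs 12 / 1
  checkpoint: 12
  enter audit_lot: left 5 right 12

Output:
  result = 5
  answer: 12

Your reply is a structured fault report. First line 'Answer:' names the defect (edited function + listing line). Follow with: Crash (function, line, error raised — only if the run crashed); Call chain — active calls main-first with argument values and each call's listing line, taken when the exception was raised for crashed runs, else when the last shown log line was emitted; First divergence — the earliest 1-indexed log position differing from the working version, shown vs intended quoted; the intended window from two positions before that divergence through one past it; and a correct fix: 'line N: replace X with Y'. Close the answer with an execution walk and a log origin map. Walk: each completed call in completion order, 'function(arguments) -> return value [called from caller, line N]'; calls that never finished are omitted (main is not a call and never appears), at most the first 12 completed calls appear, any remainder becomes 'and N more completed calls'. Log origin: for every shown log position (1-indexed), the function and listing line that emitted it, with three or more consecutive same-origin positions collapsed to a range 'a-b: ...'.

Answer: the defect is in main at line 44.
The tell: At log position 8 the runs split — shown 'enter audit_lot: left 5 right 12', but the working version logs 'enter audit_lot: left 12 right 5'.
Call chain: main -> audit_lot(5, 12) (called at line 44).
First divergence: position 8; shown 'enter audit_lot: left 5 right 12' vs intended 'enter audit_lot: left 12 right 5'.
Intended log window:
  6: combined inputs 12 / 1
  7: checkpoint: 12
  8: enter audit_lot: left 12 right 5
Execution walk:
  bind_quota([6, 12, 2, 11, 3, 4]) -> 12  [called from rank_cells, line 26]
  resolve_slot([6, 12, 2, 11, 3, 4], 12) -> 1  [called from rank_cells, line 27]
  rank_cells([6, 12, 2, 11, 3, 4], 12) -> 12  [called from main, line 42]
  audit_lot(5, 12) -> 5  [called from main, line 44]
Origin of each log line:
  1: logged in main at line 41
  2: logged in rank_cells at line 25
  3: logged in bind_quota at line 2
  4: logged in bind_quota at line 7
  5: logged in resolve_slot at line 15
  6: logged in rank_cells at line 28
  7: logged in main at line 43
  8: logged in audit_lot at line 33
A correct fix: line 44: replace `audit_lot(5, count)` with `audit_lot(count, 5)`.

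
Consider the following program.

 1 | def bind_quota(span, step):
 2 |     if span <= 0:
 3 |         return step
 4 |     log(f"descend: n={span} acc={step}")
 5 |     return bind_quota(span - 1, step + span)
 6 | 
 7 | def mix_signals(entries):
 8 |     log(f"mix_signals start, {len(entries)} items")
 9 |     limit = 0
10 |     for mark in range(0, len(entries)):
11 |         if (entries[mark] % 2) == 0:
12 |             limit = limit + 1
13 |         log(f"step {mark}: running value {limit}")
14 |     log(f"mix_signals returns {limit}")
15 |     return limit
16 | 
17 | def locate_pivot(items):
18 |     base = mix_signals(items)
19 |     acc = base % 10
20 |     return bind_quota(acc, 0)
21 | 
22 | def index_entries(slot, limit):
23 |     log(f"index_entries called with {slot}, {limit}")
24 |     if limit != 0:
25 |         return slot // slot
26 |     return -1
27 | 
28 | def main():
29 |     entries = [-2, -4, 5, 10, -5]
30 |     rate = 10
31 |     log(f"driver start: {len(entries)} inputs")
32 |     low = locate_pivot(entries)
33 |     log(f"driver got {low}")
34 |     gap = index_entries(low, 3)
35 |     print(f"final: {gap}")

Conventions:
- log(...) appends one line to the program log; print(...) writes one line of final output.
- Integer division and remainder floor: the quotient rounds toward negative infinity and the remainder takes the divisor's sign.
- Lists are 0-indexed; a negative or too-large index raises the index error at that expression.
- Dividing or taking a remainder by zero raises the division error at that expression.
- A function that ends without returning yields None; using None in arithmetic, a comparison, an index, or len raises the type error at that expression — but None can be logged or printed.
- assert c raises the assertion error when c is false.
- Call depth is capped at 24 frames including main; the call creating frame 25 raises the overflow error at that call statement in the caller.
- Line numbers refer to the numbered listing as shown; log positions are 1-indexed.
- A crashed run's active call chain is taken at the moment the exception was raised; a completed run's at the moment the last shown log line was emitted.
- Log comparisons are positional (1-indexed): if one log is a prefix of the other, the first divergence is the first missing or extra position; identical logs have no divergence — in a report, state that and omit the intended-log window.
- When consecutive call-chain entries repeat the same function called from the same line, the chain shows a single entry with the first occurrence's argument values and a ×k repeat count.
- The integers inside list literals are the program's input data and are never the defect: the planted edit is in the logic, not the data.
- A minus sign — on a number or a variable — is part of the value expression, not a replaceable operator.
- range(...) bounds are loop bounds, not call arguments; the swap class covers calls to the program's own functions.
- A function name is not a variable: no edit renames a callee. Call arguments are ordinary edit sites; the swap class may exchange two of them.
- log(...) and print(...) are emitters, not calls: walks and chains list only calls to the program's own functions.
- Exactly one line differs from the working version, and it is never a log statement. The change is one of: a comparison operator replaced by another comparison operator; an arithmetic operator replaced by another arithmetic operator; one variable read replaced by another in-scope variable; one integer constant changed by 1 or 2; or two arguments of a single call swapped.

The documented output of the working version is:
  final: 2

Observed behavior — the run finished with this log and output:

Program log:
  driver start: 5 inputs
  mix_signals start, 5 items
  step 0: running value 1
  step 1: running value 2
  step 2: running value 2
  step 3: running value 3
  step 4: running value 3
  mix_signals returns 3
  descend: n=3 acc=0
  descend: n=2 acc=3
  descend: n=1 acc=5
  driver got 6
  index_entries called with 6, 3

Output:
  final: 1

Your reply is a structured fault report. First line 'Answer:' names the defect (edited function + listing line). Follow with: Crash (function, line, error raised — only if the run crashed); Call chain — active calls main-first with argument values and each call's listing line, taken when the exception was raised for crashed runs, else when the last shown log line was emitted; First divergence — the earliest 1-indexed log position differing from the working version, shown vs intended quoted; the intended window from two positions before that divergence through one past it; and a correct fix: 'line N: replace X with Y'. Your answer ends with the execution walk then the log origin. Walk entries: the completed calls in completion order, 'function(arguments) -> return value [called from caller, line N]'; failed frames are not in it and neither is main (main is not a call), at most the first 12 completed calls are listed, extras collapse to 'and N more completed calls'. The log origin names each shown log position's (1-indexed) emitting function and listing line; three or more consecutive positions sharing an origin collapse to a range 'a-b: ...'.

Answer: the defect is in index_entries at line 25.
The tell: Nothing in the log betrays the bug — only the output does.
Call chain: main -> index_entries(6, 3) (called at line 34).
First divergence: none — the logs agree in full.
Execution walk:
  mix_signals([-2, -4, 5, 10, -5]) -> 3  [called from locate_pivot, line 18]
  bind_quota(0, 6) -> 6  [called from bind_quota, line 5]
  bind_quota(1, 5) -> 6  [called from bind_quota, line 5]
  bind_quota(2, 3) -> 6  [called from bind_quota, line 5]
  bind_quota(3, 0) -> 6  [called from locate_pivot, line 20]
  locate_pivot([-2, -4, 5, 10, -5]) -> 6  [called from main, line 32]
  index_entries(6, 3) -> 1  [called from main, line 34]
Log line origins:
  1: logged in main at line 31
  2: logged in mix_signals at line 8
  3-7: logged in mix_signals at line 13
  8: logged in mix_signals at line 14
  9-11: logged in bind_quota at line 4
  12: logged in main at line 33
  13: logged in index_entries at line 23
A correct fix: line 25: replace `slot // slot` with `slot // limit`.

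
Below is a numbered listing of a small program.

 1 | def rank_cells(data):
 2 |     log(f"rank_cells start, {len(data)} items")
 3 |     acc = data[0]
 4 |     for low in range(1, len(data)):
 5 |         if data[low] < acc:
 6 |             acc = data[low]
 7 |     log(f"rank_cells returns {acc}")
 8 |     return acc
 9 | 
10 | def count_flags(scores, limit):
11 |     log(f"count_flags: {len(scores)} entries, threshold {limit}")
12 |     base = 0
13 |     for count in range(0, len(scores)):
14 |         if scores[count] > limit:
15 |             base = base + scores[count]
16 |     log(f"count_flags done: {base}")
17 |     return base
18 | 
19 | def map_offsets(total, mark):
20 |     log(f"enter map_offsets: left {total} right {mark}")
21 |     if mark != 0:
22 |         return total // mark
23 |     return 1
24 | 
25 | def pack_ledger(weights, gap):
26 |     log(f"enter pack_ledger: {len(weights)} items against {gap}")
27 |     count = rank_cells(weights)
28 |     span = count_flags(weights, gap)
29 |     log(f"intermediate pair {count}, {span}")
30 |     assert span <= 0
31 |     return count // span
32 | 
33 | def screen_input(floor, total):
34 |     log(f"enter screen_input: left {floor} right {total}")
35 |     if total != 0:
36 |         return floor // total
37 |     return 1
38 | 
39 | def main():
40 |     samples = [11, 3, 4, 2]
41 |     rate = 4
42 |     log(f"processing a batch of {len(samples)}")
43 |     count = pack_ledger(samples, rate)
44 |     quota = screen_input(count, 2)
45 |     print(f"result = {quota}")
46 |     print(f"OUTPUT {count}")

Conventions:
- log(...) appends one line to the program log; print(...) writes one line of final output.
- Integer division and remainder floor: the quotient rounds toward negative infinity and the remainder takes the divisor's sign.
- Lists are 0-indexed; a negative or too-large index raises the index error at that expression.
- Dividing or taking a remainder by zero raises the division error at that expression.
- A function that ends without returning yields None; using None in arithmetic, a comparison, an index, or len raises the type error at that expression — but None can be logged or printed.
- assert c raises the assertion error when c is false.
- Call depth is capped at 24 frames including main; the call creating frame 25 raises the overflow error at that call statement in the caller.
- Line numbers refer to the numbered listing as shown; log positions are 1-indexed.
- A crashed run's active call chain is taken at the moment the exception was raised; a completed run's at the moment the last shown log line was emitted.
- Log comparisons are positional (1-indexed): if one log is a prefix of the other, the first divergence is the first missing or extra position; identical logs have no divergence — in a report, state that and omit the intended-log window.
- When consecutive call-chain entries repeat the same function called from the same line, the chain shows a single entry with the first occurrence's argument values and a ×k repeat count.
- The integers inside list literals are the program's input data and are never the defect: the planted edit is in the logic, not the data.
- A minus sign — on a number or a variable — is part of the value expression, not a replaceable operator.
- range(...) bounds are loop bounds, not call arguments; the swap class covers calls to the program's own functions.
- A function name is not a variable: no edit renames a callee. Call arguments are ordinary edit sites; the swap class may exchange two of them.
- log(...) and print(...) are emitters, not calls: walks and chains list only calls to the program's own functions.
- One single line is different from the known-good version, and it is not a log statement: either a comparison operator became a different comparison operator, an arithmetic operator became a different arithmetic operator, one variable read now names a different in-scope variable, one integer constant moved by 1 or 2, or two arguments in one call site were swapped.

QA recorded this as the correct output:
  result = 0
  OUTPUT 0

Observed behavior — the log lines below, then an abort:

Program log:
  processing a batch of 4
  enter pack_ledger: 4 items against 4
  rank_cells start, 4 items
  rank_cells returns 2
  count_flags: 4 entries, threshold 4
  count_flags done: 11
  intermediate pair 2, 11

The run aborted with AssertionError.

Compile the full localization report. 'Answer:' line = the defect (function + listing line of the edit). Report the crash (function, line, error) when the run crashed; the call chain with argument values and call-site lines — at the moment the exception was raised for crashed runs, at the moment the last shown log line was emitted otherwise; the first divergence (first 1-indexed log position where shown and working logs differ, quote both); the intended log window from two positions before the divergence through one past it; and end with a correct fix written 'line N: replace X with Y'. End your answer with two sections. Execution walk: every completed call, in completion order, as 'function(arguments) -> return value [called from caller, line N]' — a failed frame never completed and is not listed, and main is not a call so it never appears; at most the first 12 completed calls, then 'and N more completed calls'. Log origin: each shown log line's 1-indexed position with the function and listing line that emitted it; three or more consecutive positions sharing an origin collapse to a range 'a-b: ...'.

Answer: the defect is in pack_ledger at line 30.
Key fact: The shown log is a 7-line prefix of the intended one, whose next entry is 'enter screen_input: left 0 right 2'.
Crash: pack_ledger, line 30, AssertionError.
Call chain: main -> pack_ledger([11, 3, 4, 2], 4) (called at line 43).
First divergence: position 8 — the faulty run's log ends after 7 lines; the working version continues with 'enter screen_input: left 0 right 2'.
Intended log window:
  6: count_flags done: 11
  7: intermediate pair 2, 11
  8: enter screen_input: left 0 right 2
Execution walk:
  rank_cells([11, 3, 4, 2]) -> 2  [called from pack_ledger, line 27]
  count_flags([11, 3, 4, 2], 4) -> 11  [called from pack_ledger, line 28]
Log line origins:
  1: from main, line 42
  2: from pack_ledger, line 26
  3: from rank_cells, line 2
  4: from rank_cells, line 7
  5: from count_flags, line 11
  6: from count_flags, line 16
  7: from pack_ledger, line 29
A correct fix: line 30: replace `<=` with `>`.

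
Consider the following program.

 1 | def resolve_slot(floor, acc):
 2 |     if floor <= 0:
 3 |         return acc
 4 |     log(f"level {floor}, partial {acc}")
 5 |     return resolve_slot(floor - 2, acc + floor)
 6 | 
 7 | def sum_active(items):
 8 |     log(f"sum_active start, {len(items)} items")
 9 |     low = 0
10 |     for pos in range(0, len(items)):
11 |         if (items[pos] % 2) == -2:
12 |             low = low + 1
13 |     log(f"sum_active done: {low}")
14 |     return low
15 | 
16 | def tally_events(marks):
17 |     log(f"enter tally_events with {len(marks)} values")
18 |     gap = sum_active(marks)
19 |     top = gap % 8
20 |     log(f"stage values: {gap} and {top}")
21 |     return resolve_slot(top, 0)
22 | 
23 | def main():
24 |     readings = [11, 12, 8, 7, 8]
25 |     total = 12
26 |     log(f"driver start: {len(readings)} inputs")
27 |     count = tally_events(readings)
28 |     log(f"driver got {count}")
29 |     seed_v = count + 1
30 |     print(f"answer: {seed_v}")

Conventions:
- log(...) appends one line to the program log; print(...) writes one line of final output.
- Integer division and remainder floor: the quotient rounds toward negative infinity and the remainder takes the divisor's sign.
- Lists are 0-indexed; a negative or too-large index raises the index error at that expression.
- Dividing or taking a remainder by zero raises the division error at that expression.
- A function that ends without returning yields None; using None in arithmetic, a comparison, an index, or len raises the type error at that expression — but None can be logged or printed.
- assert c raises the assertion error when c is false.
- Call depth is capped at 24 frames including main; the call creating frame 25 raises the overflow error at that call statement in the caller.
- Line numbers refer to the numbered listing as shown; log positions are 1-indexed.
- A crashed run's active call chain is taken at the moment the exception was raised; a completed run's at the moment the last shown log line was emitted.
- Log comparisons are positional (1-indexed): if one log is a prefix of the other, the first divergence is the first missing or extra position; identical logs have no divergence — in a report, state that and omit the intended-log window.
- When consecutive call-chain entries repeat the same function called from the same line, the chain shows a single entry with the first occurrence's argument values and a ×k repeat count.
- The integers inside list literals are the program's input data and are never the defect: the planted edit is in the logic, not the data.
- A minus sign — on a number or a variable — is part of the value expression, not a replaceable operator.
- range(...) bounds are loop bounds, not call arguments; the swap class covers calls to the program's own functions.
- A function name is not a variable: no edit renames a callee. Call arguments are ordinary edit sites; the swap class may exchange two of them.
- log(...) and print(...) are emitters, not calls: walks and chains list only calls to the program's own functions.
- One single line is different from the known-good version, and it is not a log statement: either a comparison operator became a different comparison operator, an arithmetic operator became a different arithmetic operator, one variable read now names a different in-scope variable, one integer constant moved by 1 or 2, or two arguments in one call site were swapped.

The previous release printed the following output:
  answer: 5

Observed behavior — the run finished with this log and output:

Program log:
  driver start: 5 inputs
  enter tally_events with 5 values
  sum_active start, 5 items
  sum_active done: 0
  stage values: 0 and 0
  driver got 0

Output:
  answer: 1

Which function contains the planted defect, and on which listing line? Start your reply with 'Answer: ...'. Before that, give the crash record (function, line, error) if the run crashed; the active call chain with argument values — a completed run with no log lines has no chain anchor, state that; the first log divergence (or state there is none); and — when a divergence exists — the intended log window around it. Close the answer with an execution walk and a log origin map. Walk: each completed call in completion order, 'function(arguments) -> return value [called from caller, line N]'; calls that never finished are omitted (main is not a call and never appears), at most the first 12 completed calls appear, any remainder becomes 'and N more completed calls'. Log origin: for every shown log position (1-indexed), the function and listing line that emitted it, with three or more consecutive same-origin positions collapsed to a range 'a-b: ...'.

Answer: the defect is in sum_active at line 11.
Key fact: Log line 4 is where behavior first shows: 'sum_active done: 0' appears instead of 'sum_active done: 3'.
Call chain: main.
First divergence: position 4 — the shown line 'sum_active done: 0' should read 'sum_active done: 3'.
Intended log window:
  2: enter tally_events with 5 values
  3: sum_active start, 5 items
  4: sum_active done: 3
  5: stage values: 3 and 3
Execution walk:
  sum_active([11, 12, 8, 7, 8]) -> 0  [called from tally_events, line 18]
  resolve_slot(0, 0) -> 0  [called from tally_events, line 21]
  tally_events([11, 12, 8, 7, 8]) -> 0  [called from main, line 27]
Log origin:
  1 — main, line 26
  2 — tally_events, line 17
  3 — sum_active, line 8
  4 — sum_active, line 13
  5 — tally_events, line 20
  6 — main, line 28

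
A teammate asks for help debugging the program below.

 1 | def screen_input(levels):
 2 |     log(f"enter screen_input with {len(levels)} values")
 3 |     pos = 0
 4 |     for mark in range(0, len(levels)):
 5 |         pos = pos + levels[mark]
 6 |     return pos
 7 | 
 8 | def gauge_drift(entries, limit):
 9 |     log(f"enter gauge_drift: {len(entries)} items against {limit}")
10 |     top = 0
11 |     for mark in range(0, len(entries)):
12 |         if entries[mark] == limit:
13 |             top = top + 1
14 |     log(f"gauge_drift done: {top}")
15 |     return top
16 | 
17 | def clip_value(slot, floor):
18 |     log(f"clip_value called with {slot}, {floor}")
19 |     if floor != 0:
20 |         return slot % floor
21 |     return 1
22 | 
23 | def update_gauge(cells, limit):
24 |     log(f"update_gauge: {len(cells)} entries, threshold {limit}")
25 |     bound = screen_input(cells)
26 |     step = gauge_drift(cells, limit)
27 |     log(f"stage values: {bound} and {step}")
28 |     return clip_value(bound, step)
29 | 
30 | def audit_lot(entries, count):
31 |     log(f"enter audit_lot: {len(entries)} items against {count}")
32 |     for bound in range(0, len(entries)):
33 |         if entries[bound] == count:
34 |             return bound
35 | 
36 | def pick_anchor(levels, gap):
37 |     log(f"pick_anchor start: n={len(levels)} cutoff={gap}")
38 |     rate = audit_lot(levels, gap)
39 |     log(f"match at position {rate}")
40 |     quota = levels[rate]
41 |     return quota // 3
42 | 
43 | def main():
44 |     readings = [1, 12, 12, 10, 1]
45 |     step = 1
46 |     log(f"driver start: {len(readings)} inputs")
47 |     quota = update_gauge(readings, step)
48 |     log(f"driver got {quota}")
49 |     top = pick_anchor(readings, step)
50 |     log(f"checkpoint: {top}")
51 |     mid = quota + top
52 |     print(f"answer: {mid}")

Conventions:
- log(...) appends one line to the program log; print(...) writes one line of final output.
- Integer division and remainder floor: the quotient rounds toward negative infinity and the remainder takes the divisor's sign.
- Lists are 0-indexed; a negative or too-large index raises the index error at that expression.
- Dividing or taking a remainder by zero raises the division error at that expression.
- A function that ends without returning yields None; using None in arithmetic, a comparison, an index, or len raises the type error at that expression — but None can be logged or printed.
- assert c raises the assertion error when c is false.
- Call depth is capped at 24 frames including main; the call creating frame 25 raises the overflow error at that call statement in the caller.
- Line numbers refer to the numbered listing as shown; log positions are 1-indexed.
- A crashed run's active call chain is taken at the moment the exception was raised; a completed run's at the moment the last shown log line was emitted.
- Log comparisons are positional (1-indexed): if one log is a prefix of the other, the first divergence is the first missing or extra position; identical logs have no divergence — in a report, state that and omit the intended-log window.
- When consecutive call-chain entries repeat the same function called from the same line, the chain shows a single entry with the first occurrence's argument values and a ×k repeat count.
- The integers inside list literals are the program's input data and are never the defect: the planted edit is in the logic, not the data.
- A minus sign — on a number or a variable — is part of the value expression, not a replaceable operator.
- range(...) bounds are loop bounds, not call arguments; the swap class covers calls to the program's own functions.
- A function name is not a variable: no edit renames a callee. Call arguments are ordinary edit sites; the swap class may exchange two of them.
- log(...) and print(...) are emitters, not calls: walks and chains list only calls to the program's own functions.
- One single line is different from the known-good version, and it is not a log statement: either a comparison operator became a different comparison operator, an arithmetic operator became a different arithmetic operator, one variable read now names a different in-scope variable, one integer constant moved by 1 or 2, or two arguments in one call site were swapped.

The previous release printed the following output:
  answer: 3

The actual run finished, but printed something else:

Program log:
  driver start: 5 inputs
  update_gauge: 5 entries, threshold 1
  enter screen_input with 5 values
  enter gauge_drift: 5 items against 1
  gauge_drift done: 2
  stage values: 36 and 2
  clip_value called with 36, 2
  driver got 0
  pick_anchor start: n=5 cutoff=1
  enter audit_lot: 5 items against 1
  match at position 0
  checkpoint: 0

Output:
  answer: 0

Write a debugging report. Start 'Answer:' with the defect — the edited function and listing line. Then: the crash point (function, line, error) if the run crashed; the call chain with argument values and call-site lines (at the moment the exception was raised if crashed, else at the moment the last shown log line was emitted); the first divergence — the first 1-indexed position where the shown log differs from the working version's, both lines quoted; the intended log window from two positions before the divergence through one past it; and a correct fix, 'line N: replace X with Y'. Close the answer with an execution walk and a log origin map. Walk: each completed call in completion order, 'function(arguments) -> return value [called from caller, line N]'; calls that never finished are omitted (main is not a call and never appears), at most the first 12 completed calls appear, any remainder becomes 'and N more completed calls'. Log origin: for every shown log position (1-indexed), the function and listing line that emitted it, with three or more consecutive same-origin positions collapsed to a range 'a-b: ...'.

Answer: the defect is in pick_anchor at line 41.
Key observation: At log position 12 the runs split — shown 'checkpoint: 0', but the working version logs 'checkpoint: 3'.
Call chain: main.
First divergence: position 12; shown 'checkpoint: 0' vs intended 'checkpoint: 3'.
Intended log window:
  10: enter audit_lot: 5 items against 1
  11: match at position 0
  12: checkpoint: 3
Execution walk:
  screen_input([1, 12, 12, 10, 1]) -> 36  [called from update_gauge, line 25]
  gauge_drift([1, 12, 12, 10, 1], 1) -> 2  [called from update_gauge, line 26]
  clip_value(36, 2) -> 0  [called from update_gauge, line 28]
  update_gauge([1, 12, 12, 10, 1], 1) -> 0  [called from main, line 47]
  audit_lot([1, 12, 12, 10, 1], 1) -> 0  [called from pick_anchor, line 38]
  pick_anchor([1, 12, 12, 10, 1], 1) -> 0  [called from main, line 49]
Log origin:
  1 — main, line 46
  2 — update_gauge, line 24
  3 — screen_input, line 2
  4 — gauge_drift, line 9
  5 — gauge_drift, line 14
  6 — update_gauge, line 27
  7 — clip_value, line 18
  8 — main, line 48
  9 — pick_anchor, line 37
  10 — audit_lot, line 31
  11 — pick_anchor, line 39
  12 — main, line 50
A correct fix: line 41: replace `//` with `*`.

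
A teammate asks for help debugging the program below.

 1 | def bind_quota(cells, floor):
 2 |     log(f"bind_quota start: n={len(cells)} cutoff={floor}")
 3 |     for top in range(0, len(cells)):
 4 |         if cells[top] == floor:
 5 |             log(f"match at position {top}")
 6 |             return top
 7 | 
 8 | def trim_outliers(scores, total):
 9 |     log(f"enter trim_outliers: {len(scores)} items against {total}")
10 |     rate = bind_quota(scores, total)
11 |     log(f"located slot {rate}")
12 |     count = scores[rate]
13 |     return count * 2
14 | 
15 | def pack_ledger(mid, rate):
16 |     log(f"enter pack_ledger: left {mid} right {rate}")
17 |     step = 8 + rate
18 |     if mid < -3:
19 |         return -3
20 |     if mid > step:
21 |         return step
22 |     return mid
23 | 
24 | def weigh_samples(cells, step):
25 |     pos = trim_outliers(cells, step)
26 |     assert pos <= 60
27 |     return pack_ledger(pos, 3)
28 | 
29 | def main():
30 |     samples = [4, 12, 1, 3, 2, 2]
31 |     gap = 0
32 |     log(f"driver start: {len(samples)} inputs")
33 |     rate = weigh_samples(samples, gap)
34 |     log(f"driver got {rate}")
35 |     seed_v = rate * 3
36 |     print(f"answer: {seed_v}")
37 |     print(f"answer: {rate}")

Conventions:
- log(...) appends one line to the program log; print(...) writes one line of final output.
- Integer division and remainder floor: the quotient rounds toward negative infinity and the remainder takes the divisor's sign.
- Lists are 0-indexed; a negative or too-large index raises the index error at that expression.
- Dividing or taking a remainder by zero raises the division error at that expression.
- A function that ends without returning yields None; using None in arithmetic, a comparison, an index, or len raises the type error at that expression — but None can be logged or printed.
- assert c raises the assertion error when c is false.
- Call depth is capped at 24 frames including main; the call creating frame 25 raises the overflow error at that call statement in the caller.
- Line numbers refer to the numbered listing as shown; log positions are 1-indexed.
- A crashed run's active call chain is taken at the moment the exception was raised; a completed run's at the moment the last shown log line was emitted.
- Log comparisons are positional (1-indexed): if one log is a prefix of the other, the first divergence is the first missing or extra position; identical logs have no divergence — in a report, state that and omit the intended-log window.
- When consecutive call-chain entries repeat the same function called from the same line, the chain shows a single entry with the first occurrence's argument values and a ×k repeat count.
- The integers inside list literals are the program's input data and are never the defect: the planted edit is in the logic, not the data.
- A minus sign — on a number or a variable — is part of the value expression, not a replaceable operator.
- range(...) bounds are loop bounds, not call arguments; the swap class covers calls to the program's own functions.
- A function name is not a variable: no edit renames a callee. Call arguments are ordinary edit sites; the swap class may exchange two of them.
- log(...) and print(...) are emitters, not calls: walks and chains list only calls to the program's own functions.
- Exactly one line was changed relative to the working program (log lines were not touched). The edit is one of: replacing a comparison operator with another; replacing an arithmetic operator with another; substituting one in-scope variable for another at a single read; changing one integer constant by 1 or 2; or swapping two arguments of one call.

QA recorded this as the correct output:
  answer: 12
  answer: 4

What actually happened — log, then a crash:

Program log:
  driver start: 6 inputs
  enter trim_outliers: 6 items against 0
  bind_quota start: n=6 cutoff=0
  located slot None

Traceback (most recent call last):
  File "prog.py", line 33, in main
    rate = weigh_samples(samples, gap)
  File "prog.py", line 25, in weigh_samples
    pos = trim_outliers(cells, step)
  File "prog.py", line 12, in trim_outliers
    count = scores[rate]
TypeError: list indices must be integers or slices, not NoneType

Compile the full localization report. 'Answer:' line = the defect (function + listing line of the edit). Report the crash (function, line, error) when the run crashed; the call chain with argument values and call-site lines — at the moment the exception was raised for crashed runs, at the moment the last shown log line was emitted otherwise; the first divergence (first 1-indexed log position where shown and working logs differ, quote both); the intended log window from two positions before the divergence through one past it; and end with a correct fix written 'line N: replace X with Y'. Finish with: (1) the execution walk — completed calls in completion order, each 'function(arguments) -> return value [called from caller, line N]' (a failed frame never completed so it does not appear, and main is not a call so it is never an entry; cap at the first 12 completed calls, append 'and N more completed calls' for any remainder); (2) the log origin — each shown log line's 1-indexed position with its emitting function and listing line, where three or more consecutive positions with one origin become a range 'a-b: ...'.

Answer: the defect is in main at line 31.
Key observation: Position 2 is the first bad log line: 'enter trim_outliers: 6 items against 0' should read 'enter trim_outliers: 6 items against 2'.
Crash: trim_outliers, line 12, TypeError.
Call chain: main -> weigh_samples([4, 12, 1, 3, 2, 2], 0) (called at line 33) -> trim_outliers([4, 12, 1, 3, 2, 2], 0) (called at line 25).
First divergence: position 2 — the shown line 'enter trim_outliers: 6 items against 0' should read 'enter trim_outliers: 6 items against 2'.
Intended log window:
  1: driver start: 6 inputs
  2: enter trim_outliers: 6 items against 2
  3: bind_quota start: n=6 cutoff=2
Execution walk:
  bind_quota([4, 12, 1, 3, 2, 2], 0) -> None  [called from trim_outliers, line 10]
Log origins:
  1 — main, line 32
  2 — trim_outliers, line 9
  3 — bind_quota, line 2
  4 — trim_outliers, line 11
A correct fix: line 31: replace `0` with `2`.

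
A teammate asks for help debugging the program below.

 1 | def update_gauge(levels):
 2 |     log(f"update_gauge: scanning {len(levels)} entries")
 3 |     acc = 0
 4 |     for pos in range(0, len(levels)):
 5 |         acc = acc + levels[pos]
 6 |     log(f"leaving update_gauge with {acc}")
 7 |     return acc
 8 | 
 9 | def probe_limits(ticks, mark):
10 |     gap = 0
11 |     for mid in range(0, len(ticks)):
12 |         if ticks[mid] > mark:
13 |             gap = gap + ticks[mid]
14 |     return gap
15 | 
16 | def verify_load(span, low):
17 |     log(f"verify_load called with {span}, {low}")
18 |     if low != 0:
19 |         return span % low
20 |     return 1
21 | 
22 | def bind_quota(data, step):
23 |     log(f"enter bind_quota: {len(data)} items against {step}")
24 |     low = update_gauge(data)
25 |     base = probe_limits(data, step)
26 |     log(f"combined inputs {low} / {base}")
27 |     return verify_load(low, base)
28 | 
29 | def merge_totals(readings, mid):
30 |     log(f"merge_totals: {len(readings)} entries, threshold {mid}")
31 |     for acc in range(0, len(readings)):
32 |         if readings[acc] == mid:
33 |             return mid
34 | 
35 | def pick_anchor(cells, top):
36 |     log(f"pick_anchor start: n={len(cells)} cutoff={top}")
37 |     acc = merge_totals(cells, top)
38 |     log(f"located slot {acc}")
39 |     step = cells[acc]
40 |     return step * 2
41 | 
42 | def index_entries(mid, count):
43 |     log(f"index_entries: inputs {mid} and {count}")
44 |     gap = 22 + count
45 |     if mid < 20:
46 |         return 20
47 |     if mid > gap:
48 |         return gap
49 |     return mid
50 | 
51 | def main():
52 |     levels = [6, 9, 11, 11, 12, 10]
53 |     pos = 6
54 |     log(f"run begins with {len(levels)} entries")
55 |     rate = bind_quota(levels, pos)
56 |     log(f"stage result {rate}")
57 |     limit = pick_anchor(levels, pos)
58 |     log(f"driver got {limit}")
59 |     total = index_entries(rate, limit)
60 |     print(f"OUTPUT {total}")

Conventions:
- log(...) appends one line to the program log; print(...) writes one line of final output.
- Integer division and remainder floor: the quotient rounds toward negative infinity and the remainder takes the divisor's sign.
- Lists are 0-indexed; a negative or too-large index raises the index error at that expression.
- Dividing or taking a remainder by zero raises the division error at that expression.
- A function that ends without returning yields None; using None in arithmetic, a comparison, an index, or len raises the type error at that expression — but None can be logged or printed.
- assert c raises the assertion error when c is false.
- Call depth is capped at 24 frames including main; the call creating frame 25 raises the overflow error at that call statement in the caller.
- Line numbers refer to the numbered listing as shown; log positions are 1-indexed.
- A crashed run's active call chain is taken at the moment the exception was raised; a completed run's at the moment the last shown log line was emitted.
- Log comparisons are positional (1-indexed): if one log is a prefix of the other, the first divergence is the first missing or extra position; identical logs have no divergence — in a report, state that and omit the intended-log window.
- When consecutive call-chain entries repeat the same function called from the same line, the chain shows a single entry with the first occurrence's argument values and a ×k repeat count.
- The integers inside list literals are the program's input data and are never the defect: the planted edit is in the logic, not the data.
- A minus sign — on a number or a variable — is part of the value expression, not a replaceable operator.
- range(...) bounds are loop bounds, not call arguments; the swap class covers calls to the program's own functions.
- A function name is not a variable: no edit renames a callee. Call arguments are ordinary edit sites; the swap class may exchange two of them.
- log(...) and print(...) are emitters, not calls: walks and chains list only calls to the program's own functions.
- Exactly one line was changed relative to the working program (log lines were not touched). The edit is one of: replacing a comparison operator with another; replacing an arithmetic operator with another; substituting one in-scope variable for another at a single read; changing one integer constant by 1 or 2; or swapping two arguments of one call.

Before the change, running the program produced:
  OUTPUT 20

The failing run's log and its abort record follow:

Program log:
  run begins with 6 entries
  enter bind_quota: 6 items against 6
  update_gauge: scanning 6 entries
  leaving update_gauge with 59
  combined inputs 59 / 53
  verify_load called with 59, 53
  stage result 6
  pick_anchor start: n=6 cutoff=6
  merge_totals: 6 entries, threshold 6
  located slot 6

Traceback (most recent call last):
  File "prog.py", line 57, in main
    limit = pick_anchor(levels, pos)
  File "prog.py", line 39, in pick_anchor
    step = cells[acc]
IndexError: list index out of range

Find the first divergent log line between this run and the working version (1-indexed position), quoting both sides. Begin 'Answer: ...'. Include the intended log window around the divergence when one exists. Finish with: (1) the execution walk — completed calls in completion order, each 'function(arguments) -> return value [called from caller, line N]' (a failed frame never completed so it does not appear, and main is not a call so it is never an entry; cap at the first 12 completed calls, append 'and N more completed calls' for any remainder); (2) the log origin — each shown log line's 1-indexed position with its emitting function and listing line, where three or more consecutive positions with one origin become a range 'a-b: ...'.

Answer: at position 10 the run shows 'located slot 6' where the working version logs 'located slot 0'.
Intended log window:
  8: pick_anchor start: n=6 cutoff=6
  9: merge_totals: 6 entries, threshold 6
  10: located slot 0
  11: driver got 12
Execution walk:
  update_gauge([6, 9, 11, 11, 12, 10]) -> 59  [called from bind_quota, line 24]
  probe_limits([6, 9, 11, 11, 12, 10], 6) -> 53  [called from bind_quota, line 25]
  verify_load(59, 53) -> 6  [called from bind_quota, line 27]
  bind_quota([6, 9, 11, 11, 12, 10], 6) -> 6  [called from main, line 55]
  merge_totals([6, 9, 11, 11, 12, 10], 6) -> 6  [called from pick_anchor, line 37]
Origin of each log line:
  1: logged in main at line 54
  2: logged in bind_quota at line 23
  3: logged in update_gauge at line 2
  4: logged in update_gauge at line 6
  5: logged in bind_quota at line 26
  6: logged in verify_load at line 17
  7: logged in main at line 56
  8: logged in pick_anchor at line 36
  9: logged in merge_totals at line 30
  10: logged in pick_anchor at line 38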